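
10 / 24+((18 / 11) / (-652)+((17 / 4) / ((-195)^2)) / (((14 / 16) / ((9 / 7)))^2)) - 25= -5366130767357 / 218263145100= -24.59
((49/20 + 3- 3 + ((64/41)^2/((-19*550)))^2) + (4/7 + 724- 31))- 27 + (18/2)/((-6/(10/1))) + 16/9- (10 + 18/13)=162861066633691058779/252727155628447500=644.41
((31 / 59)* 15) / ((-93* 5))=-1 / 59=-0.02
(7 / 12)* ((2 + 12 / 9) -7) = -77 / 36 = -2.14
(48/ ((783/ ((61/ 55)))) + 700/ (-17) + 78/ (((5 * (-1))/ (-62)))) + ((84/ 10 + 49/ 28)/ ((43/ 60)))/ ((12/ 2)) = 19485431089/ 20987010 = 928.45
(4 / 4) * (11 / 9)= 11 / 9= 1.22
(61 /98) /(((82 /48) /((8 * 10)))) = 58560 /2009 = 29.15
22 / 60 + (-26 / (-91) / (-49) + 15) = 158063 / 10290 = 15.36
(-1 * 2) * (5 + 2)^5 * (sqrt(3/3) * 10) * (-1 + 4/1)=-1008420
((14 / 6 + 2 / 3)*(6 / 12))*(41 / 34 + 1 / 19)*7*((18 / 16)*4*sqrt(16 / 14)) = 63.57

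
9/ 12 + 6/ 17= 75/ 68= 1.10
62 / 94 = 31 / 47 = 0.66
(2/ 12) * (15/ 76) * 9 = 45/ 152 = 0.30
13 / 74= 0.18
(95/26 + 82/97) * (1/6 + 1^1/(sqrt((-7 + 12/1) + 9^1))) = 11347/15132 + 1621 * sqrt(14)/5044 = 1.95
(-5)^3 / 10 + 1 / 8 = -99 / 8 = -12.38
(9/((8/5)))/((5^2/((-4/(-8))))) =9/80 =0.11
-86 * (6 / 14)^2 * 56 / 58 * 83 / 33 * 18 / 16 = -43.15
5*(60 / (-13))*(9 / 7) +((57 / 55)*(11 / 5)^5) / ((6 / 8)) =59069656 / 1421875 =41.54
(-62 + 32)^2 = 900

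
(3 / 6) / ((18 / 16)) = 4 / 9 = 0.44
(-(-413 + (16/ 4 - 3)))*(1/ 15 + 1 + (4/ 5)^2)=52736/ 75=703.15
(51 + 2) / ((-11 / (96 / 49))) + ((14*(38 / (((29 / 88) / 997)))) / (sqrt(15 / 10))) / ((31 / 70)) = 2967432.17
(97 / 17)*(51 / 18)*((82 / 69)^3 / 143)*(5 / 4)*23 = 33426685 / 6127407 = 5.46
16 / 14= 8 / 7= 1.14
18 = 18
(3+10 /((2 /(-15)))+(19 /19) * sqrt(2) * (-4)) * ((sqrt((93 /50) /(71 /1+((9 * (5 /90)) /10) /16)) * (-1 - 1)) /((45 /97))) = 54.19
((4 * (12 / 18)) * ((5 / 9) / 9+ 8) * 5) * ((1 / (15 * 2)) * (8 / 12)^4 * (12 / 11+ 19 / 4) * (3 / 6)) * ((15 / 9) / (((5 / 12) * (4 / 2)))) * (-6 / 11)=-5370272 / 2381643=-2.25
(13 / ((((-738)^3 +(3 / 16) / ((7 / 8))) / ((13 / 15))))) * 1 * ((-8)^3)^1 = 1211392 / 84408927075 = 0.00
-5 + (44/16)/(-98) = -1971/392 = -5.03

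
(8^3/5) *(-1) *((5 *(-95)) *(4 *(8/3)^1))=1556480/3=518826.67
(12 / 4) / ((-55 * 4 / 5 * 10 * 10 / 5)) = -3 / 880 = -0.00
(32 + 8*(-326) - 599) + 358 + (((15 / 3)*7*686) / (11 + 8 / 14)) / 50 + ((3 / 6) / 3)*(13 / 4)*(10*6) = -2221831 / 810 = -2743.00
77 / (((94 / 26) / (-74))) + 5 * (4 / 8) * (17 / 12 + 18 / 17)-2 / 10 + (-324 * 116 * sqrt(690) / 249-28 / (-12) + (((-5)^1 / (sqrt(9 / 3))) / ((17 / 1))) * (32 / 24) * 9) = -12528 * sqrt(690) / 83-50104347 / 31960-20 * sqrt(3) / 17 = -5534.62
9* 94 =846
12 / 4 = 3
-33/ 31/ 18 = -11/ 186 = -0.06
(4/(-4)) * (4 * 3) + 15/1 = 3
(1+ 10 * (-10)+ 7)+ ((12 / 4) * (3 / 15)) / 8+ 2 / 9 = -33013 / 360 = -91.70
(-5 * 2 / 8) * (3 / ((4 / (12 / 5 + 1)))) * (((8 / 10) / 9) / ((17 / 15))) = -0.25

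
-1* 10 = -10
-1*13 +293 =280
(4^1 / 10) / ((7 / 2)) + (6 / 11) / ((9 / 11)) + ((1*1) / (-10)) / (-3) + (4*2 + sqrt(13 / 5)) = sqrt(65) / 5 + 617 / 70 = 10.43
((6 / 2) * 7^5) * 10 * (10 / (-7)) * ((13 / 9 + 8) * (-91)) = 1857173500 / 3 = 619057833.33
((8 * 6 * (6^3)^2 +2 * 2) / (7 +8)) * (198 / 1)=29561294.40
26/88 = 13/44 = 0.30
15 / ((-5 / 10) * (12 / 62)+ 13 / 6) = 558 / 77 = 7.25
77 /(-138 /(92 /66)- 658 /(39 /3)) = -1001 /1945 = -0.51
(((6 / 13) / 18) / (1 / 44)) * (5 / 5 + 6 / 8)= 77 / 39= 1.97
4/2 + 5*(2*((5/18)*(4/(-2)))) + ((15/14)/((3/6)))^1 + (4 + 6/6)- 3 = 37/63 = 0.59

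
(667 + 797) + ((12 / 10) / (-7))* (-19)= 51354 / 35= 1467.26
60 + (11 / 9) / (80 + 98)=96131 / 1602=60.01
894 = 894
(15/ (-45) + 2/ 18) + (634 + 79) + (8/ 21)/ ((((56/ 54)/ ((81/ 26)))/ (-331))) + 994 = 7613266/ 5733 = 1327.97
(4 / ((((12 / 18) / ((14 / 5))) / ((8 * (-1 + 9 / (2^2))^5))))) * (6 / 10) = 7875 / 32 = 246.09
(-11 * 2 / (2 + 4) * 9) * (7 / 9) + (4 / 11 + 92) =66.70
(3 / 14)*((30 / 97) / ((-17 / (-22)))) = 990 / 11543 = 0.09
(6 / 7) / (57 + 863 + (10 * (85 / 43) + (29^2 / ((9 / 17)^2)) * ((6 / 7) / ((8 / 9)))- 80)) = 3096 / 13556587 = 0.00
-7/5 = -1.40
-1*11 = -11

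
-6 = -6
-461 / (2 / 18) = -4149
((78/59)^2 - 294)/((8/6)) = -1525995/6962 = -219.19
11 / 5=2.20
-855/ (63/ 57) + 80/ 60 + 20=-15797/ 21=-752.24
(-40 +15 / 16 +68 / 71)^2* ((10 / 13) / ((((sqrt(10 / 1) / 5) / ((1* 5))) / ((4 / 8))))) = 46844109225* sqrt(10) / 33552896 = 4414.94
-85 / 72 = -1.18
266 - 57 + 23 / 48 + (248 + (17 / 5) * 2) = 464.28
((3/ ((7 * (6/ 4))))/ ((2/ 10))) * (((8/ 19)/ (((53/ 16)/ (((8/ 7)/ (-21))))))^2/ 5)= 2097152/ 153388093887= 0.00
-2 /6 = -1 /3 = -0.33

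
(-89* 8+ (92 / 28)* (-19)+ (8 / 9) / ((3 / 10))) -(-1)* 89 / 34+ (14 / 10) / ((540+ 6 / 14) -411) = -1865056678 / 2425815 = -768.84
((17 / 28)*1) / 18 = 17 / 504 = 0.03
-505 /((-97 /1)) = 505 /97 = 5.21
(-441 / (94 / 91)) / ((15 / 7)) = -93639 / 470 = -199.23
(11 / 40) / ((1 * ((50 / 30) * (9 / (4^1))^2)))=22 / 675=0.03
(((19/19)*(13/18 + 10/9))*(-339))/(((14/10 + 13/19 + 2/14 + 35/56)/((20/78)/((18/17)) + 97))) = -112853362160/5325723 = -21190.24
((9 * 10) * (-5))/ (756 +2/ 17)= -3825/ 6427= -0.60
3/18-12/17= -55/102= -0.54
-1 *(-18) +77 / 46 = 905 / 46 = 19.67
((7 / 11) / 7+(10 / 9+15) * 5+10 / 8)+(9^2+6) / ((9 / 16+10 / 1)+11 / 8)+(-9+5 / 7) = 42831983 / 529452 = 80.90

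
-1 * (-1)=1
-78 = -78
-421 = -421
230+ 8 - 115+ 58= 181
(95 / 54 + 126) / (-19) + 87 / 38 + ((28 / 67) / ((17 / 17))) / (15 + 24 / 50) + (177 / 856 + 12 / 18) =-4471288807 / 1265127768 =-3.53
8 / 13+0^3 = 8 / 13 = 0.62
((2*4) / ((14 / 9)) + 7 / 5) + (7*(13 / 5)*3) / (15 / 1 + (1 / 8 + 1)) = 14943 / 1505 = 9.93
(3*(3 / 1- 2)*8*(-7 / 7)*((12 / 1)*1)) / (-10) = 144 / 5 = 28.80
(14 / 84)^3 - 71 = -15335 / 216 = -71.00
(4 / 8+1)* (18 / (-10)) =-27 / 10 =-2.70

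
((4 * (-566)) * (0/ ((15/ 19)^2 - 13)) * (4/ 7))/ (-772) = 0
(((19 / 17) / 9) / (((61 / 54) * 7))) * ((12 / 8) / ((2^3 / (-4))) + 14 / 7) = 285 / 14518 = 0.02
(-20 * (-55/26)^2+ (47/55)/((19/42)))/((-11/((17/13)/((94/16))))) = 2104194584/1186962205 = 1.77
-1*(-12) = 12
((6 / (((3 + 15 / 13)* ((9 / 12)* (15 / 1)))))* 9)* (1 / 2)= 26 / 45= 0.58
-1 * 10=-10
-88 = -88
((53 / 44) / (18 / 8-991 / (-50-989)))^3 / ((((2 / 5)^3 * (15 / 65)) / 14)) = 15195522704704433 / 301628796201084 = 50.38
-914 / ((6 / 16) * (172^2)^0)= -7312 / 3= -2437.33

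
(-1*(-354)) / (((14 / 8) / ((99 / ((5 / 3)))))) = 420552 / 35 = 12015.77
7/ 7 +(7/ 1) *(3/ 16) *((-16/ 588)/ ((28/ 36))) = 187/ 196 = 0.95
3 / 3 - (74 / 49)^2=-3075 / 2401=-1.28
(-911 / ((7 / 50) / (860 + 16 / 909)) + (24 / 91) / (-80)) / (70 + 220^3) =-4629168156727 / 8807977023300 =-0.53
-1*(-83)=83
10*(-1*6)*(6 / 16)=-45 / 2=-22.50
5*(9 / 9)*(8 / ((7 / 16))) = 640 / 7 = 91.43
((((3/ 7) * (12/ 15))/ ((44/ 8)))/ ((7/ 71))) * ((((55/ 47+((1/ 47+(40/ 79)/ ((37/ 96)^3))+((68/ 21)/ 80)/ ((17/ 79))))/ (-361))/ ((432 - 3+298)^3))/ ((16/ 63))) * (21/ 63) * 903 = -2017218370601997/ 36523180666936858589800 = -0.00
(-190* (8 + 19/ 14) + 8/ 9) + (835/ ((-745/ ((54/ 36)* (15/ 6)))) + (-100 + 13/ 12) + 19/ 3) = -35177869/ 18774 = -1873.75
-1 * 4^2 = -16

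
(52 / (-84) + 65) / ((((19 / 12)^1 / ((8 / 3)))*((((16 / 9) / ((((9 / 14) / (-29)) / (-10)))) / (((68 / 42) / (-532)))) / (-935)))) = 9670518 / 25136069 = 0.38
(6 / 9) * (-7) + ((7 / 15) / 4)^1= -91 / 20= -4.55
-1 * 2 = -2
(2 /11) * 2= 4 /11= 0.36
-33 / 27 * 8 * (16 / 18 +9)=-7832 / 81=-96.69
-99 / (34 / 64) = -3168 / 17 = -186.35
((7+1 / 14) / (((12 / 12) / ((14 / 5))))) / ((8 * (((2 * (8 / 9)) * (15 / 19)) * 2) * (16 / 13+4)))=73359 / 435200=0.17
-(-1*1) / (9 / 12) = 4 / 3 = 1.33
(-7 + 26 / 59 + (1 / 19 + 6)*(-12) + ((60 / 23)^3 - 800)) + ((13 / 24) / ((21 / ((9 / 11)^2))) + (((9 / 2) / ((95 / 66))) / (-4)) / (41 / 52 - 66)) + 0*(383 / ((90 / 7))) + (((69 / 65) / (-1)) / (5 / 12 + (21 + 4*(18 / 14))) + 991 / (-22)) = -1791184805369382996351 / 1975947487505151160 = -906.49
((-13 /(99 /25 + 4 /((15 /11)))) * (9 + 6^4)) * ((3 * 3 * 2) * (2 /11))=-45805500 /5687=-8054.42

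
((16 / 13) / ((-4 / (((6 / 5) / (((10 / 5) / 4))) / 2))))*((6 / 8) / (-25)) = 18 / 1625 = 0.01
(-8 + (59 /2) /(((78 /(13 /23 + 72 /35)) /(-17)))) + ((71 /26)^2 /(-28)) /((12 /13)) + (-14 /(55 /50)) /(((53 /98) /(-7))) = 54503837737 /390470080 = 139.59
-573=-573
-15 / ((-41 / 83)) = 1245 / 41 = 30.37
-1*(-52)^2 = -2704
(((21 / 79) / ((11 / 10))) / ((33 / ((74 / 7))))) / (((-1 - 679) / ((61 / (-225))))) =2257 / 73126350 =0.00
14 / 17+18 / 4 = 181 / 34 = 5.32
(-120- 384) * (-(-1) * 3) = -1512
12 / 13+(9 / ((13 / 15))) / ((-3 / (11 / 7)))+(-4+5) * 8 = 317 / 91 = 3.48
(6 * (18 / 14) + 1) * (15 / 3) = 305 / 7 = 43.57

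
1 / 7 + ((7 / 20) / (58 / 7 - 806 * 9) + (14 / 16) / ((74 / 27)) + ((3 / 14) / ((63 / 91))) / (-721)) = 262340579167 / 568284124800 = 0.46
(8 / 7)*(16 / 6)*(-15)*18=-5760 / 7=-822.86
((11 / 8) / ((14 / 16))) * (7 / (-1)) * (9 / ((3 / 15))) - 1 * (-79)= -416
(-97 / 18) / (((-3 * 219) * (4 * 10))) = 97 / 473040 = 0.00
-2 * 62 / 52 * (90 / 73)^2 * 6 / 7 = -1506600 / 484939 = -3.11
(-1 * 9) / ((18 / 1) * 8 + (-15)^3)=1 / 359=0.00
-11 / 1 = -11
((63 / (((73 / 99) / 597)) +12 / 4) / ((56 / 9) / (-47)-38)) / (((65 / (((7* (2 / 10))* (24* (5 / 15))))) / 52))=-176414390208 / 14718625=-11985.79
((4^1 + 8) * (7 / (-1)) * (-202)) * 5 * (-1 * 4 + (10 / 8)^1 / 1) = -233310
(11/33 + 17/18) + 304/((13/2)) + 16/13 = 887/18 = 49.28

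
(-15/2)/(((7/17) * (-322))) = 255/4508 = 0.06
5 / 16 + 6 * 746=71621 / 16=4476.31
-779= -779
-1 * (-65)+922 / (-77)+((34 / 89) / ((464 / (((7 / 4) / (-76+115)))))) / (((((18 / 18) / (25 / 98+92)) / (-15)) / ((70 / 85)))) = 4380419983 / 82674592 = 52.98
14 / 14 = 1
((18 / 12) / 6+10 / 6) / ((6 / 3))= 23 / 24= 0.96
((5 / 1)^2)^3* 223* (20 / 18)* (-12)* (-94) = 13101250000 / 3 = 4367083333.33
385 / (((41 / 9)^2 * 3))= 6.18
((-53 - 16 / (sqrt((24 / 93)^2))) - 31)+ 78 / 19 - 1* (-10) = -2506 / 19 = -131.89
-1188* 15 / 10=-1782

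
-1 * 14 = -14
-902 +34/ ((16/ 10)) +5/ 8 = -7041/ 8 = -880.12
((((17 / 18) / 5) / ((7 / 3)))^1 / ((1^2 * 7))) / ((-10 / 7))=-17 / 2100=-0.01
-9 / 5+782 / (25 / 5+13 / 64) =247243 / 1665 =148.49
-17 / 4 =-4.25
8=8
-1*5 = -5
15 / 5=3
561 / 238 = 33 / 14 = 2.36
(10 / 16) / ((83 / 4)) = 5 / 166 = 0.03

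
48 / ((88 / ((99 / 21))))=18 / 7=2.57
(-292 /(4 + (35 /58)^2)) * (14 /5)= -13752032 /73405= -187.34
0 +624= 624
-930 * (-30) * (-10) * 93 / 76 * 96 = -622728000 / 19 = -32775157.89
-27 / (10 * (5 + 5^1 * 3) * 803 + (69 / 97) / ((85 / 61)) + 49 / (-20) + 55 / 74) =-6589404 / 39194459249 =-0.00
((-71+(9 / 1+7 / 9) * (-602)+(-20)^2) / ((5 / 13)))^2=16910141521 / 81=208767179.27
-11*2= -22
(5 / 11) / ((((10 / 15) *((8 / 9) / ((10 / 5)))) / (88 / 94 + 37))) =240705 / 4136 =58.20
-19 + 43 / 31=-546 / 31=-17.61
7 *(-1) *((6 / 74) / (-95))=21 / 3515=0.01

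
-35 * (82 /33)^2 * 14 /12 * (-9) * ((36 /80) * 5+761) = 1257362785 /726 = 1731904.66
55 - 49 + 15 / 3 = 11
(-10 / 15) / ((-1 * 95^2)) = 2 / 27075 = 0.00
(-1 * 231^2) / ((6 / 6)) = -53361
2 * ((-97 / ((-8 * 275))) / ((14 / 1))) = 97 / 15400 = 0.01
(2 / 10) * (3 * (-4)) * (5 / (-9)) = 4 / 3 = 1.33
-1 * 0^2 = 0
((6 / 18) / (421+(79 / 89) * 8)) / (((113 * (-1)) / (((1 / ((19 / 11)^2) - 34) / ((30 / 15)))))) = 360539 / 3108508186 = 0.00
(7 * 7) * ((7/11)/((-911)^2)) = 343/9129131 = 0.00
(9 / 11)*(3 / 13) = 27 / 143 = 0.19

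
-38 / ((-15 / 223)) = 8474 / 15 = 564.93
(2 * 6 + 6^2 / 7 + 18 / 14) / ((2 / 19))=2451 / 14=175.07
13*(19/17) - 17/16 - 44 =-8305/272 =-30.53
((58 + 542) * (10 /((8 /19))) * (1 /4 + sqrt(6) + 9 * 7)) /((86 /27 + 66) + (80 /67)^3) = 13207.09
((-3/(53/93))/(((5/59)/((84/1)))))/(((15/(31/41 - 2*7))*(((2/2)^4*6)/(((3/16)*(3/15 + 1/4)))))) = 563114349/8692000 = 64.79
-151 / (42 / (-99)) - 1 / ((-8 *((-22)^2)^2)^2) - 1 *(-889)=30605811195486201 / 24584391344128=1244.93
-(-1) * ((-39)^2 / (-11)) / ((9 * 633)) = -169 / 6963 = -0.02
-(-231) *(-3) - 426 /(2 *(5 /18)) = -7299 /5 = -1459.80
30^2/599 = 900/599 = 1.50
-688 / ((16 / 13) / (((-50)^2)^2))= -3493750000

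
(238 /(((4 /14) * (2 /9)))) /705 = 2499 /470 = 5.32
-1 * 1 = -1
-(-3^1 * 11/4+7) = 5/4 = 1.25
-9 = -9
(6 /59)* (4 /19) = 24 /1121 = 0.02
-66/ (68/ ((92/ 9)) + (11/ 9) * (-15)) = 2277/ 403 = 5.65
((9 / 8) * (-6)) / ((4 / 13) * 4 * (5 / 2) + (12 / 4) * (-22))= 351 / 3272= 0.11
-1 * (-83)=83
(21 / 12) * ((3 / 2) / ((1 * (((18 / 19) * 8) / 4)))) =133 / 96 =1.39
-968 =-968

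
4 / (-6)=-2 / 3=-0.67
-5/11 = -0.45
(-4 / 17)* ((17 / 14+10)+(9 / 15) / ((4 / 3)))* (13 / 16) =-21229 / 9520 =-2.23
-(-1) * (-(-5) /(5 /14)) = 14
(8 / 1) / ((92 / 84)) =168 / 23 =7.30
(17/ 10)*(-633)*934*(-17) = 85431579/ 5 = 17086315.80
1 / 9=0.11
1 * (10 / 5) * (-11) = -22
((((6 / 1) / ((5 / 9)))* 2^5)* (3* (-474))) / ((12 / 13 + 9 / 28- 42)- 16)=8658.95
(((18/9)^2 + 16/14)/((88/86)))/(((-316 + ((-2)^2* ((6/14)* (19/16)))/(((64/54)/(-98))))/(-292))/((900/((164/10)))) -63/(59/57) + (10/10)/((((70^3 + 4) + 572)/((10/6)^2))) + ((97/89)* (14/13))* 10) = -15902055199547712000/155341426683808018577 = -0.10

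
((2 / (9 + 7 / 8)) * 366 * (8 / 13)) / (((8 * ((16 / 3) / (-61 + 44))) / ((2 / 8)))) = -9333 / 2054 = -4.54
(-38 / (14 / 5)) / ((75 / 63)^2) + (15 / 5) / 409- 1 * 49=-2994323 / 51125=-58.57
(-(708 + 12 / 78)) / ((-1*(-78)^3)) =-4603 / 3084588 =-0.00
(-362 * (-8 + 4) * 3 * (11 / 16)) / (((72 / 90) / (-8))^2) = 298650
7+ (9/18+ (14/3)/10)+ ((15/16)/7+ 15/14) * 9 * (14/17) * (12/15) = 3854/255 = 15.11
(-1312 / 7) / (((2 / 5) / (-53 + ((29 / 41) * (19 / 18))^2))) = 571250620 / 23247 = 24573.09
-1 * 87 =-87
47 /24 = 1.96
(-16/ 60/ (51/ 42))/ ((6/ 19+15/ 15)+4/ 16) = -608/ 4335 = -0.14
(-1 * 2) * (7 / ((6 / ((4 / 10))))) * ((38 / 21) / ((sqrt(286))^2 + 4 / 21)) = -266 / 45075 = -0.01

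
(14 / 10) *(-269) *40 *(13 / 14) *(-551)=7707388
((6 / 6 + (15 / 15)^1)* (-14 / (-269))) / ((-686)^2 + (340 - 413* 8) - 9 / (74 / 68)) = 518 / 2327129491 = 0.00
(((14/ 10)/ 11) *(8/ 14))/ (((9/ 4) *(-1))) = -16/ 495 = -0.03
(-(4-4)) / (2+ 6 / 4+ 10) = 0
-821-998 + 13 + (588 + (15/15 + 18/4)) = -2425/2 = -1212.50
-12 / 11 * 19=-228 / 11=-20.73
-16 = -16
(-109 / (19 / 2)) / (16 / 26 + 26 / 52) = -5668 / 551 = -10.29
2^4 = 16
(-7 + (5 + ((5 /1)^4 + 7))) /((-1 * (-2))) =315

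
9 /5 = 1.80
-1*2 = -2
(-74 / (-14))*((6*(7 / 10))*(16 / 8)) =222 / 5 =44.40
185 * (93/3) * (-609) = -3492615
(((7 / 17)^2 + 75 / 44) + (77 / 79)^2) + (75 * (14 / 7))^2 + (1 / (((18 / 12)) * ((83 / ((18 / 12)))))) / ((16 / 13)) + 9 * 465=703163163607747 / 26347704592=26687.83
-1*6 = -6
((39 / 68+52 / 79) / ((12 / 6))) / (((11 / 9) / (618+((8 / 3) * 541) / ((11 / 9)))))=589038723 / 650012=906.20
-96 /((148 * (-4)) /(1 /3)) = 2 /37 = 0.05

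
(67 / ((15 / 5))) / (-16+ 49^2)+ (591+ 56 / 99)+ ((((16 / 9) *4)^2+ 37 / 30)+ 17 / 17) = 304293799 / 472230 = 644.38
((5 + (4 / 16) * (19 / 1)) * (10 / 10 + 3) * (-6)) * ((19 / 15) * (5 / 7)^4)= -185250 / 2401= -77.16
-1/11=-0.09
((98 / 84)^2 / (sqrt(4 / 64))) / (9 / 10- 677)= -490 / 60849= -0.01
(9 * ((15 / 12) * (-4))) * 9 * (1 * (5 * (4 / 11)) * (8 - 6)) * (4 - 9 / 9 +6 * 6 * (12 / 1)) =-7047000 / 11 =-640636.36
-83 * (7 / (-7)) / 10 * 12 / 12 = 83 / 10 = 8.30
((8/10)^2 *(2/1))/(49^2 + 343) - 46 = -394446/8575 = -46.00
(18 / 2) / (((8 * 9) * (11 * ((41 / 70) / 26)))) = 455 / 902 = 0.50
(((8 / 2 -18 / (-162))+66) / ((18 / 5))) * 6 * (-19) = -59945 / 27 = -2220.19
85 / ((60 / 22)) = 187 / 6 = 31.17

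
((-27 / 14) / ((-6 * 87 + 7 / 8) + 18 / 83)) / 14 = 4482 / 16948267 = 0.00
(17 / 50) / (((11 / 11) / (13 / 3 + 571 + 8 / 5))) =73559 / 375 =196.16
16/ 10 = 8/ 5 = 1.60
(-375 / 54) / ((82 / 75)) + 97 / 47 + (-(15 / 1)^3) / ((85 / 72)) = -2863.11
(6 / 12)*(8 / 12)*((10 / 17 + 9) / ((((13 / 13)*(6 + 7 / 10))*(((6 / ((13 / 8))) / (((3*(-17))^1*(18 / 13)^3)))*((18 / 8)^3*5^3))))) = -10432 / 849225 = -0.01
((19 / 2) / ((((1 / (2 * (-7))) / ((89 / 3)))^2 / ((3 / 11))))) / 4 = 7374451 / 66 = 111734.11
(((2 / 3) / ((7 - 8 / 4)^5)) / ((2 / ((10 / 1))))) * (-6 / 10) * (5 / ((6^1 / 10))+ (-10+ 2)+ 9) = -56 / 9375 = -0.01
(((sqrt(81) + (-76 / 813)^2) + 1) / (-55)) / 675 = -601406 / 2230770375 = -0.00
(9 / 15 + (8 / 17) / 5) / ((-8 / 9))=-531 / 680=-0.78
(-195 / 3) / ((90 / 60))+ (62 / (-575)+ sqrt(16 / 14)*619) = -74936 / 1725+ 1238*sqrt(14) / 7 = 618.30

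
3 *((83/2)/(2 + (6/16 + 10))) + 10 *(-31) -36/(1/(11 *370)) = -4845058/33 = -146819.94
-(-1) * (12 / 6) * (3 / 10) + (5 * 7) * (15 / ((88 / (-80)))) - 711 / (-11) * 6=-4887 / 55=-88.85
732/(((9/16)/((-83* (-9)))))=972096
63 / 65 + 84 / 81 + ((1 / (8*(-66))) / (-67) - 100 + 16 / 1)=-1696856423 / 20694960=-81.99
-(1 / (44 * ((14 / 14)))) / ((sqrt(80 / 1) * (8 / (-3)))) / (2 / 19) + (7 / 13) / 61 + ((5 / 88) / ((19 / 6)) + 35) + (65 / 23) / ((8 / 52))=57 * sqrt(5) / 14080 + 814176851 / 15247804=53.41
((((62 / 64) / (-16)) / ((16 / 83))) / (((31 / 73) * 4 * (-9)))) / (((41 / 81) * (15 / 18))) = 163593 / 3358720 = 0.05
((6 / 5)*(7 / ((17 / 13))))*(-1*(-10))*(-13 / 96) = -1183 / 136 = -8.70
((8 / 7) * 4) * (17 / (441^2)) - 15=-20419961 / 1361367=-15.00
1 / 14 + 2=29 / 14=2.07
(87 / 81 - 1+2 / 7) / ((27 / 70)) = 680 / 729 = 0.93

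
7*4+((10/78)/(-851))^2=30842272213/1101509721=28.00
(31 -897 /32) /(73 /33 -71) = -627 /14528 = -0.04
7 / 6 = 1.17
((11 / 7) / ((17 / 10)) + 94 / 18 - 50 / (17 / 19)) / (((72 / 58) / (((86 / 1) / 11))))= -66423949 / 212058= -313.23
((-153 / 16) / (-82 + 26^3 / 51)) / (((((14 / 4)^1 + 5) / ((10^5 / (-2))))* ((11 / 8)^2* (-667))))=-91800000 / 540494779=-0.17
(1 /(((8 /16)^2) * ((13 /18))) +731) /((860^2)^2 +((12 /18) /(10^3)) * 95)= 2872500 /2133331824000247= 0.00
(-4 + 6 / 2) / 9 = -1 / 9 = -0.11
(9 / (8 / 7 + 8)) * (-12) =-189 / 16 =-11.81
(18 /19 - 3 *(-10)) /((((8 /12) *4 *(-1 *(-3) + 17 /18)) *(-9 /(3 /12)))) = -441 /5396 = -0.08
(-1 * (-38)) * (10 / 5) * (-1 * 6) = -456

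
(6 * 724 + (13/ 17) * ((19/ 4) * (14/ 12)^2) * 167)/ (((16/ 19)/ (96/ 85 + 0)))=240450947/ 34680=6933.42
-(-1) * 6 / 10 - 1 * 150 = -747 / 5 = -149.40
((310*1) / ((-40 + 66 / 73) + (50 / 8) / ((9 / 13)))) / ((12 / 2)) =-4380 / 2549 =-1.72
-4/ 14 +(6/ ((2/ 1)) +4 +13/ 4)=279/ 28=9.96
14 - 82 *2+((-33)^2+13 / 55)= 51658 / 55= 939.24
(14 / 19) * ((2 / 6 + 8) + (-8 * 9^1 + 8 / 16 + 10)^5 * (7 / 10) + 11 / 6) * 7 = -1524710263853 / 480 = -3176479716.36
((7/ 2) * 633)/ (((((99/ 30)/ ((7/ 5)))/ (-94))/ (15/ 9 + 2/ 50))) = -124398848/ 825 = -150786.48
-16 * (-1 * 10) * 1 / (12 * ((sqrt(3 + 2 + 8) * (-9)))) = -40 * sqrt(13) / 351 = -0.41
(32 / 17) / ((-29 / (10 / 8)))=-40 / 493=-0.08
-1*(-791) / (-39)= -791 / 39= -20.28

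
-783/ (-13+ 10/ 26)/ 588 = 3393/ 32144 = 0.11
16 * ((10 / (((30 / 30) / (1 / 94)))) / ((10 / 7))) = 56 / 47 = 1.19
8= 8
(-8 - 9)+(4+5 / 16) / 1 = -203 / 16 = -12.69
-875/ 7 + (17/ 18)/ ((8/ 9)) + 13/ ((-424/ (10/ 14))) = -735823/ 5936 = -123.96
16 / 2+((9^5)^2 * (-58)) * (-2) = 404466990524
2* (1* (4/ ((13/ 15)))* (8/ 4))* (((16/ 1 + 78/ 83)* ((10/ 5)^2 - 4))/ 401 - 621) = -149040/ 13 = -11464.62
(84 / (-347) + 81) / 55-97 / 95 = 162188 / 362615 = 0.45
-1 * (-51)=51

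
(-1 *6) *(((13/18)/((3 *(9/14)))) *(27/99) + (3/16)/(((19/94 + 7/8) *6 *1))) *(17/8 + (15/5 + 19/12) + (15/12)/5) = -5.48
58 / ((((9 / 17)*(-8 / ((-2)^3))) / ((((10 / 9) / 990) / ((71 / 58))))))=57188 / 569349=0.10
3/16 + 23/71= 581/1136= 0.51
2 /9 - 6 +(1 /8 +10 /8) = -317 /72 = -4.40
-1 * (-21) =21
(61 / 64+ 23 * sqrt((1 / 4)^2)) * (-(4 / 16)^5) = -429 / 65536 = -0.01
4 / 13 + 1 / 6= 37 / 78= 0.47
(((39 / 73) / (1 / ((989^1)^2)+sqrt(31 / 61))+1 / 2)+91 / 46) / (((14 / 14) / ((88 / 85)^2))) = 48157492684105376* sqrt(1891) / 2607091786344839875+159278985764811637472 / 59963111085931317125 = 3.46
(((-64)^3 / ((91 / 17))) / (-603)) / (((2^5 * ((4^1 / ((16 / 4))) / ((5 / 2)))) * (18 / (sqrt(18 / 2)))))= 174080 / 164619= 1.06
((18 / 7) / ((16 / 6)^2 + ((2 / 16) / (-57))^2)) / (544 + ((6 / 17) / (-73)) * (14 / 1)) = 1161218592 / 1746715334245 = 0.00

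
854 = 854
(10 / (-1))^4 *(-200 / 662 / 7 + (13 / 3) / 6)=141605000 / 20853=6790.63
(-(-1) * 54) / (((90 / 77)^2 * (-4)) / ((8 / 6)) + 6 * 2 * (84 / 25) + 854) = 4002075 / 65976541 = 0.06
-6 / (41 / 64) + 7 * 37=10235 / 41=249.63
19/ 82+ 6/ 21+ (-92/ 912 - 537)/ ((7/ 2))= -2501945/ 16359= -152.94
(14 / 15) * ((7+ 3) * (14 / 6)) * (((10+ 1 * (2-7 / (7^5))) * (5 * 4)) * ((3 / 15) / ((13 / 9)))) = 460976 / 637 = 723.67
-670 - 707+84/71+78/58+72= -2681790/2059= -1302.47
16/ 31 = 0.52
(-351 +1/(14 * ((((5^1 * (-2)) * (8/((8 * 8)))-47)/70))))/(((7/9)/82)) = -50009094/1351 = -37016.35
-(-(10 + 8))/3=6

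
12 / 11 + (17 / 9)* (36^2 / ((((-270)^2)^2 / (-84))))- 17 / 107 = 13494596623 / 14479306875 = 0.93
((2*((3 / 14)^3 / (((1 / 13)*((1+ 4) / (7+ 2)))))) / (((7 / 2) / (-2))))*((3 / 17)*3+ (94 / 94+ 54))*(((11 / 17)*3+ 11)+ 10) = -232603488 / 693889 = -335.22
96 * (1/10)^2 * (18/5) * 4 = 1728/125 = 13.82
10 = 10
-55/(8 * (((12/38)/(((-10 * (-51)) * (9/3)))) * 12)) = -88825/32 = -2775.78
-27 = -27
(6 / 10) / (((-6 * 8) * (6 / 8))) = -0.02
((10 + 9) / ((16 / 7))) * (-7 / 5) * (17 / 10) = -15827 / 800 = -19.78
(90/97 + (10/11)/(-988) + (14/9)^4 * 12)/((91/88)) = 328258002388/4768248303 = 68.84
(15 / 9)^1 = 5 / 3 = 1.67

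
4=4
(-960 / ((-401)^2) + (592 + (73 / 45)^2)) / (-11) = -193623203329 / 3581842275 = -54.06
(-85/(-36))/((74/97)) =3.09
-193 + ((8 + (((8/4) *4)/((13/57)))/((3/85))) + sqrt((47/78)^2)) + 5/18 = 94738/117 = 809.73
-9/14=-0.64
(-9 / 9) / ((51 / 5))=-5 / 51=-0.10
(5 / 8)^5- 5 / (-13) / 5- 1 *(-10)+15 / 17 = 80054721 / 7241728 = 11.05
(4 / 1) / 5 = 4 / 5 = 0.80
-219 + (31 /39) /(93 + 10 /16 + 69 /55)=-356547487 /1628133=-218.99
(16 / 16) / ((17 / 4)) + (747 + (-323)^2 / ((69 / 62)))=110839273 / 1173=94492.13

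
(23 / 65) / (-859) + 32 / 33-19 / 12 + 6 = 13231883 / 2456740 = 5.39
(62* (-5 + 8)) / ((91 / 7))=186 / 13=14.31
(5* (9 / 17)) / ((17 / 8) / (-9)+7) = 3240 / 8279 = 0.39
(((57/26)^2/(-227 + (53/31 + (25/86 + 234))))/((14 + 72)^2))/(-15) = -33573/6974866600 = -0.00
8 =8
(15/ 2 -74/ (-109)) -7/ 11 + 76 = 200335/ 2398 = 83.54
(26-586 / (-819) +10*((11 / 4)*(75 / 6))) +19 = 1275889 / 3276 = 389.47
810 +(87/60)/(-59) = 955771/1180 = 809.98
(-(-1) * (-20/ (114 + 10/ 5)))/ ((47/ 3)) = -15/ 1363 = -0.01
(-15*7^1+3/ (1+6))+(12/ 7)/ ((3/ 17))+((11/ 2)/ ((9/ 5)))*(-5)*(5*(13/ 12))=-268549/ 1512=-177.61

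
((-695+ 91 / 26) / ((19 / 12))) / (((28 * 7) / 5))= -20745 / 1862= -11.14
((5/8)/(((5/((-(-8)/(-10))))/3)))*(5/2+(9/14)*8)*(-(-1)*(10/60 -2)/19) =1177/5320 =0.22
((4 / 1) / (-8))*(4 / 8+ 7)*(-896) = 3360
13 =13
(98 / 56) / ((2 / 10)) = 35 / 4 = 8.75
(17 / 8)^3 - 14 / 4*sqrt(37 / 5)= 4913 / 512 - 7*sqrt(185) / 10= 0.07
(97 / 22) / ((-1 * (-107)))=97 / 2354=0.04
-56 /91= -8 /13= -0.62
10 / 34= 5 / 17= 0.29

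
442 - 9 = 433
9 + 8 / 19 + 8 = 331 / 19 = 17.42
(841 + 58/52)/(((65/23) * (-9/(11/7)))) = -1107887/21294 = -52.03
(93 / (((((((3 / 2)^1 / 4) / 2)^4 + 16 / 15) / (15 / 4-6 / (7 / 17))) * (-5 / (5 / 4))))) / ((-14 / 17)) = -14716200960 / 51439759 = -286.09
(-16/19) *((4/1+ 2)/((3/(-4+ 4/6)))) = 320/57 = 5.61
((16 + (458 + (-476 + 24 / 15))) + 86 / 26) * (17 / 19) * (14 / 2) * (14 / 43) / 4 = 157437 / 106210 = 1.48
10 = 10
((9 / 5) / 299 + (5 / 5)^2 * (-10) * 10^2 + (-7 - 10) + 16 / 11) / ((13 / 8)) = -133604368 / 213785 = -624.95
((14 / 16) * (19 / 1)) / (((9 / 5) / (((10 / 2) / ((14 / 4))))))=475 / 36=13.19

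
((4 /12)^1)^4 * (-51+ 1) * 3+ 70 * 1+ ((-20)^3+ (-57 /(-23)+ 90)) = -4868251 /621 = -7839.37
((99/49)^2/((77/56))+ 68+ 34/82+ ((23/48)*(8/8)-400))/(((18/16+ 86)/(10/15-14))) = 31010090260/617520393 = 50.22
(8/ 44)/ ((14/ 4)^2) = 8/ 539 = 0.01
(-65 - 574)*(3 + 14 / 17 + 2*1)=-63261 / 17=-3721.24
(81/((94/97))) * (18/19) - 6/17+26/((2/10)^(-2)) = 30313781/379525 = 79.87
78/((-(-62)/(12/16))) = 0.94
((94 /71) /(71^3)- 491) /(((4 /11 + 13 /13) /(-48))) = 2195975808752 /127058405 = 17283.20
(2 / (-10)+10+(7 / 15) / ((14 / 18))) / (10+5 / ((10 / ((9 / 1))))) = 104 / 145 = 0.72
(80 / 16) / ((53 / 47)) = 235 / 53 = 4.43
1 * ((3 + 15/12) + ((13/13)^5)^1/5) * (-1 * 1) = -89/20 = -4.45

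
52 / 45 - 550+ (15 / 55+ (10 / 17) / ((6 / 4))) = -4612931 / 8415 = -548.18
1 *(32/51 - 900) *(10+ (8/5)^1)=-2660344/255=-10432.72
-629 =-629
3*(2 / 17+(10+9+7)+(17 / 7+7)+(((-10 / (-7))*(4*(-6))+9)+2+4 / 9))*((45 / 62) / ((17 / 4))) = 408210 / 62713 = 6.51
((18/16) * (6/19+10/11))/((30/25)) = 240/209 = 1.15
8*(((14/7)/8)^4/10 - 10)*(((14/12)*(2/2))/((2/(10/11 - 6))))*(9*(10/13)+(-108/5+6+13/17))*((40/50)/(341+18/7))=-25589178517/5846555000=-4.38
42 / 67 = 0.63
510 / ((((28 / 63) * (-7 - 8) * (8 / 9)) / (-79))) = 108783 / 16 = 6798.94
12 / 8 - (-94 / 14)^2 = -4271 / 98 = -43.58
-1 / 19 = -0.05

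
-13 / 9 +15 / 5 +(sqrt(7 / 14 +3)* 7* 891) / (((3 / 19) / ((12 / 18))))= 14 / 9 +13167* sqrt(14)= 49267.96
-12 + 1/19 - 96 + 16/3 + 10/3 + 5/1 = -5374/57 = -94.28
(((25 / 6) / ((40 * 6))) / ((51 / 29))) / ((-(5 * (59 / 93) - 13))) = 4495 / 4474944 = 0.00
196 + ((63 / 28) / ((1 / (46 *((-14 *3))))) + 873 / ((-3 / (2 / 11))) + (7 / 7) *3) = -46210 / 11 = -4200.91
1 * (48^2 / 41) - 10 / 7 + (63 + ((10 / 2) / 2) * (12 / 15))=34373 / 287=119.77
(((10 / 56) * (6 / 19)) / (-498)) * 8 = -10 / 11039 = -0.00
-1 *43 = -43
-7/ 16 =-0.44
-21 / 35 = -3 / 5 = -0.60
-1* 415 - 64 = -479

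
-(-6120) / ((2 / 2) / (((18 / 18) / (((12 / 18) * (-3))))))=-3060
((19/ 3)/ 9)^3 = 6859/ 19683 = 0.35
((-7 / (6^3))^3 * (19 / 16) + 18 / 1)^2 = 8423751216372944761 / 25999348907114496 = 324.00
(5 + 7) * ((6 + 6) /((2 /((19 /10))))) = 684 /5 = 136.80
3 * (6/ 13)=18/ 13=1.38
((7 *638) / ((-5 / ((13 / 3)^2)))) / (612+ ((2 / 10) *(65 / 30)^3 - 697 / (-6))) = -18114096 / 788617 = -22.97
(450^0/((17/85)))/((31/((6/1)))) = 30/31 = 0.97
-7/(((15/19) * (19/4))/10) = -56/3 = -18.67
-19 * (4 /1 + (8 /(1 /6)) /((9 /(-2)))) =380 /3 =126.67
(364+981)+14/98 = 9416/7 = 1345.14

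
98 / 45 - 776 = -773.82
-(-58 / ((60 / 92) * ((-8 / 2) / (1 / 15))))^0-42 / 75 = -39 / 25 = -1.56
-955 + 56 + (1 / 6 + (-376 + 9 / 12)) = -15289 / 12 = -1274.08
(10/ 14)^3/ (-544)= -125/ 186592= -0.00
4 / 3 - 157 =-467 / 3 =-155.67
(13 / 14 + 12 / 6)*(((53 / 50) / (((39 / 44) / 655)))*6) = 6262586 / 455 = 13763.93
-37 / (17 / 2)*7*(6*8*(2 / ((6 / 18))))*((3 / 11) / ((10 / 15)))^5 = -275286438 / 2737867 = -100.55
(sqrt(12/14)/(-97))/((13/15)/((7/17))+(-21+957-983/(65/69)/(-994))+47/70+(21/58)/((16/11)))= -2569632*sqrt(42)/1640224011233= -0.00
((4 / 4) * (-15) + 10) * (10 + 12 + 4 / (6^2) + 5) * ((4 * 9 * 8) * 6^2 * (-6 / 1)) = 8432640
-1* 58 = -58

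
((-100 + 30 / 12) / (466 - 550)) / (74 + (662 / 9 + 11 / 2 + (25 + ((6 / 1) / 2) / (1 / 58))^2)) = 585 / 20036044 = 0.00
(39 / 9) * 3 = 13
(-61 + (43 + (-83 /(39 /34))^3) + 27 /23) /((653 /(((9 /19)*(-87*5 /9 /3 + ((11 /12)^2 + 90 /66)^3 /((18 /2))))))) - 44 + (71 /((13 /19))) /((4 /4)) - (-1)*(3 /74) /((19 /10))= 10356942142736817080596069 /2489176516849647685632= 4160.79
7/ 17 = 0.41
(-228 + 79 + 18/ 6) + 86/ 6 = -395/ 3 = -131.67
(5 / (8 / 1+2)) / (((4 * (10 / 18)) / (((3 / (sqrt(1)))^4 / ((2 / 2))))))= 729 / 40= 18.22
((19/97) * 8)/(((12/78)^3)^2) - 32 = 91684539/776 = 118150.18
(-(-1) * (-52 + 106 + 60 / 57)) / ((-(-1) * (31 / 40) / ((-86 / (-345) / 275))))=719648 / 11176275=0.06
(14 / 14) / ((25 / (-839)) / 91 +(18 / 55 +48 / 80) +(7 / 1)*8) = 4199195 / 239047344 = 0.02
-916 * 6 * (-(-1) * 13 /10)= -35724 /5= -7144.80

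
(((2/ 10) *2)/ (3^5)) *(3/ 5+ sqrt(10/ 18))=2/ 2025+ 2 *sqrt(5)/ 3645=0.00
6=6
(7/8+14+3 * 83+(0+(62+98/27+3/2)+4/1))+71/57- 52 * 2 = 953155/4104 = 232.25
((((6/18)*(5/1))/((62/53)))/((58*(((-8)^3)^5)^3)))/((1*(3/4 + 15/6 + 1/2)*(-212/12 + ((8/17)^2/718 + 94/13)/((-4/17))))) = 4204967/1353232607272041530156429105203488187047915502436352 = 0.00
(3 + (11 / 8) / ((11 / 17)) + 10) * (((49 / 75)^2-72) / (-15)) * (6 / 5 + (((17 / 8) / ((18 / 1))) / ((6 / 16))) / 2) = 35707713107 / 364500000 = 97.96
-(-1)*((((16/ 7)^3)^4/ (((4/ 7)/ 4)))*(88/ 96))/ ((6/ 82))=31736303624126464/ 17795940687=1783345.10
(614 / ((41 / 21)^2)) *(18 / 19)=152.60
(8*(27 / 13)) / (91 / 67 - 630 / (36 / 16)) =-0.06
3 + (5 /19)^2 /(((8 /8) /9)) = 1308 /361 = 3.62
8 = 8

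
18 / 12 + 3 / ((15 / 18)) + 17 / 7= 7.53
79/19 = 4.16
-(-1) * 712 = 712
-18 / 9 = -2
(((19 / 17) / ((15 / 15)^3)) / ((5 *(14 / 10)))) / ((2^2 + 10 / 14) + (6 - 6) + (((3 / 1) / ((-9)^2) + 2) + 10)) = 0.01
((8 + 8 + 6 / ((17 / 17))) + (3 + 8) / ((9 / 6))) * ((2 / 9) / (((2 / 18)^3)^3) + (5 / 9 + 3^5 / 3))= 2525410024.30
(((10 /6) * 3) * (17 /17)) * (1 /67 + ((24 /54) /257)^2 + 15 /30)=1845750025 /716895846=2.57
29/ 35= 0.83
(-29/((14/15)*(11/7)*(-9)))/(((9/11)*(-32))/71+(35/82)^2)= -34611790/2939361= -11.78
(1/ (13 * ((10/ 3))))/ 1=0.02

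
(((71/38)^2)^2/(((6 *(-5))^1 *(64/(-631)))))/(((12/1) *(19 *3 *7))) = 16034770711/19168571842560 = 0.00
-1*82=-82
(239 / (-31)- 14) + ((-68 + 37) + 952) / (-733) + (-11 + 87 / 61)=-45103692 / 1386103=-32.54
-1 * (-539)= 539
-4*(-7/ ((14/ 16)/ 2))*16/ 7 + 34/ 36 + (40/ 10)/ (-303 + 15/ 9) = 1048037/ 7119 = 147.22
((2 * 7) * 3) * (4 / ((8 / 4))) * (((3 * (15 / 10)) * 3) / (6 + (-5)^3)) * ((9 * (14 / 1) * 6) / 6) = -20412 / 17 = -1200.71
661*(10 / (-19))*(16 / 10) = -10576 / 19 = -556.63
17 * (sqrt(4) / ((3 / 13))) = 442 / 3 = 147.33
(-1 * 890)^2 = 792100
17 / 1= 17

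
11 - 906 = -895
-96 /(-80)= 6 /5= 1.20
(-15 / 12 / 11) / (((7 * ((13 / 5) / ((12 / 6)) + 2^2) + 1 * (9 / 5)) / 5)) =-125 / 8558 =-0.01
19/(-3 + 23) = 19/20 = 0.95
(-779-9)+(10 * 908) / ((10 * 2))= -334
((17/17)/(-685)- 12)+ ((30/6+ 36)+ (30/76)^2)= 28837741/989140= 29.15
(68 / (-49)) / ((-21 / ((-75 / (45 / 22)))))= -7480 / 3087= -2.42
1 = 1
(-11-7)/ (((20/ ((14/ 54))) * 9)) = -7/ 270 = -0.03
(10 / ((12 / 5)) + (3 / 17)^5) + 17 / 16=356395771 / 68153136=5.23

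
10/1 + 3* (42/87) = 332/29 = 11.45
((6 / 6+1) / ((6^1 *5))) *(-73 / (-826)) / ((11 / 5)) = 0.00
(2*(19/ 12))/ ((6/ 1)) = 19/ 36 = 0.53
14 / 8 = 7 / 4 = 1.75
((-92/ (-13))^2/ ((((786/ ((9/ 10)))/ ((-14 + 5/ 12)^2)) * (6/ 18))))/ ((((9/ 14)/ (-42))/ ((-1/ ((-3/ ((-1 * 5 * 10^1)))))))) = 6886950490/ 199251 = 34564.20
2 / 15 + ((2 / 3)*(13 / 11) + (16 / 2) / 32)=773 / 660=1.17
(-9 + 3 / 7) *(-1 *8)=480 / 7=68.57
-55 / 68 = -0.81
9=9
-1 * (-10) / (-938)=-5 / 469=-0.01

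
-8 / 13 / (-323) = 8 / 4199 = 0.00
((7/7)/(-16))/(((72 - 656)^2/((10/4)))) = -5/10913792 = -0.00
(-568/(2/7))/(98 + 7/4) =-1136/57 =-19.93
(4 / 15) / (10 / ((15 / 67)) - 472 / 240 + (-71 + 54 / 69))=-184 / 18987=-0.01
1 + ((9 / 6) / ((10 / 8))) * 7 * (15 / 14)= 10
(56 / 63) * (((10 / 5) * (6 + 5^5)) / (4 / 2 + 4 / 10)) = 62620 / 27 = 2319.26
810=810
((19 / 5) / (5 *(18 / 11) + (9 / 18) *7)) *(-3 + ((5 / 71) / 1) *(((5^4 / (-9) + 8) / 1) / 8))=-3783109 / 3284460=-1.15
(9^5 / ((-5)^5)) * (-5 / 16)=59049 / 10000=5.90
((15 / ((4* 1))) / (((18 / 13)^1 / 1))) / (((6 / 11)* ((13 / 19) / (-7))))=-7315 / 144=-50.80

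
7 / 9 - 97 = -866 / 9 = -96.22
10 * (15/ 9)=50/ 3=16.67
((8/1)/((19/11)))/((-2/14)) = -616/19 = -32.42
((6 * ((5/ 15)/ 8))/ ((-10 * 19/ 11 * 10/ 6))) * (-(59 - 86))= -0.23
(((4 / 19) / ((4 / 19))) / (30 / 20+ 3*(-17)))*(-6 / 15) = 4 / 495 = 0.01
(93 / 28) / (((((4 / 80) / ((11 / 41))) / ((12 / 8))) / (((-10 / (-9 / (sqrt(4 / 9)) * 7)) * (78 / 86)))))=2.57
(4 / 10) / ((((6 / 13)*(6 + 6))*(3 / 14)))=91 / 270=0.34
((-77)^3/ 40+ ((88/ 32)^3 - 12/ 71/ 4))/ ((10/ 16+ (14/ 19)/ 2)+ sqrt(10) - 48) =10382327871 * sqrt(10)/ 2004566075+ 780860343561/ 3207305720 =259.84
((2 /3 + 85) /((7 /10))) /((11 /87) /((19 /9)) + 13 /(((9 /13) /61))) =2124105 /19881946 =0.11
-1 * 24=-24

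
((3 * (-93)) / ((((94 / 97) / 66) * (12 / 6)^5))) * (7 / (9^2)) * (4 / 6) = -231539 / 6768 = -34.21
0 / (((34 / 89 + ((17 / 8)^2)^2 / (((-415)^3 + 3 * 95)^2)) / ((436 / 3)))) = 0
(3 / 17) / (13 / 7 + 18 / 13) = 273 / 5015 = 0.05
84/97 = 0.87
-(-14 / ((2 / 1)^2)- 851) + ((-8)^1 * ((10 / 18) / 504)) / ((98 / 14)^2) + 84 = 938.50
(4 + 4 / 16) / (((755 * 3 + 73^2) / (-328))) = -697 / 3797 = -0.18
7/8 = 0.88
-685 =-685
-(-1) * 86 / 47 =86 / 47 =1.83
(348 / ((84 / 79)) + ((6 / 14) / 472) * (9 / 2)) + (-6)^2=2400619 / 6608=363.29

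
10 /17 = 0.59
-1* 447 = -447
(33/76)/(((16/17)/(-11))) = -6171/1216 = -5.07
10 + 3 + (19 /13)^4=501614 /28561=17.56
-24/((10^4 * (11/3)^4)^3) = -1594323/392303547090125000000000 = -0.00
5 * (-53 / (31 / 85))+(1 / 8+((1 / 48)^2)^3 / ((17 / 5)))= -4682593163280229 / 6445521174528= -726.49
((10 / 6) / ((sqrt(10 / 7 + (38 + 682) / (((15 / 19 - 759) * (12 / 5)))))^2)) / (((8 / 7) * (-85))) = -16807 / 1011840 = -0.02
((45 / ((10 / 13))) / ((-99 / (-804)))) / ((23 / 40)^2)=8361600 / 5819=1436.95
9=9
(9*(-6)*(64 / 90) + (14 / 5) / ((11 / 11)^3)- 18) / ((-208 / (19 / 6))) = 0.82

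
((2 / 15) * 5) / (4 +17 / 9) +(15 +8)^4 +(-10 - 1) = 14830996 / 53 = 279830.11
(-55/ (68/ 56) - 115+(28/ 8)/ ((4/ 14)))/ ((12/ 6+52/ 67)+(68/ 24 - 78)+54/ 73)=147713091/ 71490610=2.07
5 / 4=1.25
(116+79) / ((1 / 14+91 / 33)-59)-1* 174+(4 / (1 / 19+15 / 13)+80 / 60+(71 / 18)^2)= -197022150781 / 1252810476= -157.26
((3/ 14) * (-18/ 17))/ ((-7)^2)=-27/ 5831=-0.00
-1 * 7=-7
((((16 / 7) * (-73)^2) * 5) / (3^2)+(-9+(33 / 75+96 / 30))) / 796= 5324779 / 626850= 8.49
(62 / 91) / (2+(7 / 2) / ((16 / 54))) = 0.05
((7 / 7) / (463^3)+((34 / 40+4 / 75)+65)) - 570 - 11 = -15337443193763 / 29775854100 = -515.10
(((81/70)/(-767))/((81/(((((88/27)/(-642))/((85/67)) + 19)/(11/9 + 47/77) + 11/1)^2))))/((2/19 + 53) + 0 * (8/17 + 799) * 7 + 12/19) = -447021215899687/2825310733734825000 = -0.00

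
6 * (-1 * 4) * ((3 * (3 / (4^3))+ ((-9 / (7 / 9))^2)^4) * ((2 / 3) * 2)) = -118593292138401033 / 11529602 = -10285983170.83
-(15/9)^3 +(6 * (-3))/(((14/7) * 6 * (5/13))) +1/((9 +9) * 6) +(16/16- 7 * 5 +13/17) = -383317/9180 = -41.76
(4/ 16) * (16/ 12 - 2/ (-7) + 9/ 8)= 461/ 672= 0.69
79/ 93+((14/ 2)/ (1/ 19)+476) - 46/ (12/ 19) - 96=27343/ 62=441.02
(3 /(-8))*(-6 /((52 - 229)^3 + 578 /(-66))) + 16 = 11711550295 /731971912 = 16.00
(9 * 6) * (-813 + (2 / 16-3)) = -44057.25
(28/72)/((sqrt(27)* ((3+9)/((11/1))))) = 77* sqrt(3)/1944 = 0.07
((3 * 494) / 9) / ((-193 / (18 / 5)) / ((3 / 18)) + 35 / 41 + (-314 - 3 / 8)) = -162032 / 625025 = -0.26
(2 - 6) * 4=-16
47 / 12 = 3.92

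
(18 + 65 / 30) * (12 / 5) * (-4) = -968 / 5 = -193.60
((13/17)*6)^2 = 6084/289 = 21.05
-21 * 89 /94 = -19.88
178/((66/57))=1691/11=153.73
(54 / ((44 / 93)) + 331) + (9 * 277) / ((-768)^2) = 320900071 / 720896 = 445.14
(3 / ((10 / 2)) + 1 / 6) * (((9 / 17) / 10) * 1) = 0.04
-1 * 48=-48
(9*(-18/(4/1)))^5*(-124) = 108090316431/8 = 13511289553.88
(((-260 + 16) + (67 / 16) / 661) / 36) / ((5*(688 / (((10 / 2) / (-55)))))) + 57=273734814719 / 4802350080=57.00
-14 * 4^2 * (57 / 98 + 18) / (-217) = 29136 / 1519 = 19.18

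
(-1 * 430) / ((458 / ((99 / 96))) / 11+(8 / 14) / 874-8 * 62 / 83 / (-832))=-2060800701960 / 193535506807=-10.65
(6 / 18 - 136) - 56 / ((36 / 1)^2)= -135.71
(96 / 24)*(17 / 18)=34 / 9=3.78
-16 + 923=907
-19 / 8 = -2.38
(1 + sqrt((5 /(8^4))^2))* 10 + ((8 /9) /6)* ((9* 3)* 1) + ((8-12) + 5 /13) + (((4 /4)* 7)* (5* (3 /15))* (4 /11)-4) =8.94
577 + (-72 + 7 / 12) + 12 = 6211 / 12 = 517.58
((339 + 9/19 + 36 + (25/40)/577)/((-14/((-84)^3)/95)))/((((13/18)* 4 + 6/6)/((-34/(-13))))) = 1015603560.02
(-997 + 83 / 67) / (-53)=18.79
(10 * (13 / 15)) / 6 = 13 / 9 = 1.44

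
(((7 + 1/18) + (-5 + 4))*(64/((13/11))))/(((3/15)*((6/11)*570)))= 105512/20007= 5.27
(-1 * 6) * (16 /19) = -96 /19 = -5.05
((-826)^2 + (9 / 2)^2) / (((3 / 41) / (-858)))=-16001211655 / 2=-8000605827.50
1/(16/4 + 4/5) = 5/24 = 0.21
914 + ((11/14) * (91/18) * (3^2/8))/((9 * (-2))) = 526321/576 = 913.75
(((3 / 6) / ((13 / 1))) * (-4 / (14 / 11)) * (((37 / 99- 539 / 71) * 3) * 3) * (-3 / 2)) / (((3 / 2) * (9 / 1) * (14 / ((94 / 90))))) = -1192249 / 18316935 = -0.07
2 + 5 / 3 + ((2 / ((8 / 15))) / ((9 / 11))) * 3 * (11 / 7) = 2123 / 84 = 25.27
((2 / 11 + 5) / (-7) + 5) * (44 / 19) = 1312 / 133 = 9.86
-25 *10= -250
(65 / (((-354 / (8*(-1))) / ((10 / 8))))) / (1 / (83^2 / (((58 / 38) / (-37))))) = -1573964275 / 5133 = -306636.33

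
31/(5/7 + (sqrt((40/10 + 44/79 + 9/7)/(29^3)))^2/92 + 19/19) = 5495036812/303873465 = 18.08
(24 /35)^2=576 /1225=0.47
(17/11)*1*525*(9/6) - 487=730.05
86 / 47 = 1.83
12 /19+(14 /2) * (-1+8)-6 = 829 /19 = 43.63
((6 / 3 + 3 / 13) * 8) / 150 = 116 / 975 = 0.12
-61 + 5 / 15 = -182 / 3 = -60.67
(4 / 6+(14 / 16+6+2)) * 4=229 / 6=38.17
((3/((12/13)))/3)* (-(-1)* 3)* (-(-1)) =13/4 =3.25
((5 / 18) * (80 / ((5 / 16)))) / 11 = 640 / 99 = 6.46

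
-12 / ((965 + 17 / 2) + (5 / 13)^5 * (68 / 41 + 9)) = -365352312 / 29641937561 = -0.01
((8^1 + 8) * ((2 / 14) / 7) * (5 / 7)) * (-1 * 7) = -80 / 49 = -1.63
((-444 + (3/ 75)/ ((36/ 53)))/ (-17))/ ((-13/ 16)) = -1598188/ 49725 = -32.14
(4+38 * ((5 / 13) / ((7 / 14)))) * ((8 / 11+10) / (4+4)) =6372 / 143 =44.56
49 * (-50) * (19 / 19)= -2450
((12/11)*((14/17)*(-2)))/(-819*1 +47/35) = 5880/2675783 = 0.00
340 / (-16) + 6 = -61 / 4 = -15.25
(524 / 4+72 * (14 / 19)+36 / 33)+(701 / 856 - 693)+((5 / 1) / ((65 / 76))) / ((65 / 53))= -75930206023 / 151173880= -502.27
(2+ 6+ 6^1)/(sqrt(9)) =14/3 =4.67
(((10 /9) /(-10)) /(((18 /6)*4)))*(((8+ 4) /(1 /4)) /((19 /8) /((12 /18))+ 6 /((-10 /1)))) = -320 /2133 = -0.15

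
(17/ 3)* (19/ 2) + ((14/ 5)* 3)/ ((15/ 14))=9251/ 150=61.67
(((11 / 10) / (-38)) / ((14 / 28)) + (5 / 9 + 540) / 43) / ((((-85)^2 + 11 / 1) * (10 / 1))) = 920093 / 5320630800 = 0.00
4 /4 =1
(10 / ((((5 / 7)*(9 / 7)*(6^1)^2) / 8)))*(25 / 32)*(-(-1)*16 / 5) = 490 / 81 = 6.05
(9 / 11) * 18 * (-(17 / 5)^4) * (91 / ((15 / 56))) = -22983642864 / 34375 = -668615.07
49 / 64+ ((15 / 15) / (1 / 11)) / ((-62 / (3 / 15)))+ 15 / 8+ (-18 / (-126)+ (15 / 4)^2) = 1167321 / 69440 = 16.81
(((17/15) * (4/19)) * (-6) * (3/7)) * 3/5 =-1224/3325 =-0.37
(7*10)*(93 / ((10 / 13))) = 8463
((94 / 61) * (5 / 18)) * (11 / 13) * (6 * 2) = 10340 / 2379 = 4.35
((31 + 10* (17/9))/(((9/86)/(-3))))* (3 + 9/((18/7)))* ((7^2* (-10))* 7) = 860899130/27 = 31885152.96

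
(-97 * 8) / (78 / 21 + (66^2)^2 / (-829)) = 2251564 / 66400799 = 0.03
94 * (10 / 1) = 940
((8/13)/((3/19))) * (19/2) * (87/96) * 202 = 1057369/156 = 6778.01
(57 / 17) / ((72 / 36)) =57 / 34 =1.68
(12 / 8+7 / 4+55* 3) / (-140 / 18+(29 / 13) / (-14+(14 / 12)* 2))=-2755935 / 130532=-21.11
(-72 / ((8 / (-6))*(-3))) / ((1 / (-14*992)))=249984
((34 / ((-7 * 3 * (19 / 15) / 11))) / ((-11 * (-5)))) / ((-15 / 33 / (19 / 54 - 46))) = -92191 / 3591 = -25.67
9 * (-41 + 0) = -369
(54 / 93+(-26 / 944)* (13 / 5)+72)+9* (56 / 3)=17595641 / 73160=240.51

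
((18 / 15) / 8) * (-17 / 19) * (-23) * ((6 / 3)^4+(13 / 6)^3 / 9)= 13020691 / 246240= 52.88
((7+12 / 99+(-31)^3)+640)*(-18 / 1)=5770488 / 11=524589.82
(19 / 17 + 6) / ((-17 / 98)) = -11858 / 289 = -41.03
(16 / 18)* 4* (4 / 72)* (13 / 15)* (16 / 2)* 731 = 1216384 / 1215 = 1001.14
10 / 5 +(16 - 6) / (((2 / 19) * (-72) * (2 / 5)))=-187 / 144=-1.30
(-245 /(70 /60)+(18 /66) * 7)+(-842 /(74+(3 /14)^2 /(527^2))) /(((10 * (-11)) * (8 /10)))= -837707091844 /4028181425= -207.96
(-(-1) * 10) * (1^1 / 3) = 10 / 3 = 3.33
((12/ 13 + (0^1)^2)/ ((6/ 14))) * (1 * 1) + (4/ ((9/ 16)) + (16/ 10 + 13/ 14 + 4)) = 15.79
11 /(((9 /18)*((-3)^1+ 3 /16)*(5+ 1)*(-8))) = 22 /135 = 0.16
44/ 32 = 11/ 8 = 1.38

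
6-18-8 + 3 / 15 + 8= -59 / 5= -11.80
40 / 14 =20 / 7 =2.86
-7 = -7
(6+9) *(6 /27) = 10 /3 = 3.33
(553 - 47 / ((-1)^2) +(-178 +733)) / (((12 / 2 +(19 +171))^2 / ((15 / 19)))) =15915 / 729904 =0.02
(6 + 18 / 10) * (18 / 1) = 702 / 5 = 140.40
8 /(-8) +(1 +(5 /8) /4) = 0.16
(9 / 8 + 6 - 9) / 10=-3 / 16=-0.19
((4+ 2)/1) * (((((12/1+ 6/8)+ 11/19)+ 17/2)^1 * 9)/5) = 44793/190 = 235.75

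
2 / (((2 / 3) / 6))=18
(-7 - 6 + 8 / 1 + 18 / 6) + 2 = 0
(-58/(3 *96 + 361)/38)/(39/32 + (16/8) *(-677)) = 928/533796659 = 0.00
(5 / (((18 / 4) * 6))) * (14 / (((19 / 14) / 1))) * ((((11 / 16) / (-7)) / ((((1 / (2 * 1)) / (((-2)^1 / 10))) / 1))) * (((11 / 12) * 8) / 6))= 847 / 9234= 0.09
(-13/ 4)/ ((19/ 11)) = -143/ 76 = -1.88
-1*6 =-6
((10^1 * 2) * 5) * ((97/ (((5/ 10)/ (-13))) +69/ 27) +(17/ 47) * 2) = -106541900/ 423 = -251872.10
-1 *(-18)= 18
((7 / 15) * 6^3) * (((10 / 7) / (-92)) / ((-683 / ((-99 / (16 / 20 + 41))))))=-1620 / 298471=-0.01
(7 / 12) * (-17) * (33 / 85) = -77 / 20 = -3.85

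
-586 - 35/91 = -7623/13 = -586.38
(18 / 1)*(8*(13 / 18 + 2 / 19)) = 2264 / 19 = 119.16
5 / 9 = 0.56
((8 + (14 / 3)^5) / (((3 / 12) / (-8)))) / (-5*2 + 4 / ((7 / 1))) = 60454016 / 8019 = 7538.85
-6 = -6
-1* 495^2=-245025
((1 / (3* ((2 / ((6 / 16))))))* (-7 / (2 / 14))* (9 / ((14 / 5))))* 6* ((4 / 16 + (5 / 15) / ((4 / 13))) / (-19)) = 315 / 76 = 4.14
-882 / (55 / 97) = -85554 / 55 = -1555.53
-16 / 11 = -1.45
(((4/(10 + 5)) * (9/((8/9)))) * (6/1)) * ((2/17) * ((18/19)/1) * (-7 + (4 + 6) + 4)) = 20412/1615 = 12.64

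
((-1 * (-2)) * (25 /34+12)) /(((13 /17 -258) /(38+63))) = -43733 /4373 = -10.00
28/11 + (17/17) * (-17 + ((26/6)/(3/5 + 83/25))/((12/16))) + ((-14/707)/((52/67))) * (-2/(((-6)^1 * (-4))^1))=-661318037/50954904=-12.98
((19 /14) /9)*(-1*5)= -95 /126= -0.75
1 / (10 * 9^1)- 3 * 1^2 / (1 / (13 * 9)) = -350.99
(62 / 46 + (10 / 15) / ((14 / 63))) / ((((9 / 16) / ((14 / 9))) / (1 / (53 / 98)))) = 2195200 / 98739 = 22.23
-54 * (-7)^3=18522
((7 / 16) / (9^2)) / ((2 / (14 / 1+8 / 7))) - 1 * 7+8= 1349 / 1296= 1.04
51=51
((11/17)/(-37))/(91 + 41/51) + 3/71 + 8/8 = 12816973/12299614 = 1.04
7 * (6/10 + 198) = 6951/5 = 1390.20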